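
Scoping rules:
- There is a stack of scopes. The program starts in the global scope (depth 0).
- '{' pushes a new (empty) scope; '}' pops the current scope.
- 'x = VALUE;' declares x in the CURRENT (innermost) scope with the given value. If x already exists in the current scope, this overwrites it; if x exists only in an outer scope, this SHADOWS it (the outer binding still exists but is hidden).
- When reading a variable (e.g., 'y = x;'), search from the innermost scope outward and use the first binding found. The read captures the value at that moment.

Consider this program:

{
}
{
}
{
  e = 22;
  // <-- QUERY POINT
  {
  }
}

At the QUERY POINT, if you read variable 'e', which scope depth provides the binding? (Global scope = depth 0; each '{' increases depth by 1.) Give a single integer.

Answer: 1

Derivation:
Step 1: enter scope (depth=1)
Step 2: exit scope (depth=0)
Step 3: enter scope (depth=1)
Step 4: exit scope (depth=0)
Step 5: enter scope (depth=1)
Step 6: declare e=22 at depth 1
Visible at query point: e=22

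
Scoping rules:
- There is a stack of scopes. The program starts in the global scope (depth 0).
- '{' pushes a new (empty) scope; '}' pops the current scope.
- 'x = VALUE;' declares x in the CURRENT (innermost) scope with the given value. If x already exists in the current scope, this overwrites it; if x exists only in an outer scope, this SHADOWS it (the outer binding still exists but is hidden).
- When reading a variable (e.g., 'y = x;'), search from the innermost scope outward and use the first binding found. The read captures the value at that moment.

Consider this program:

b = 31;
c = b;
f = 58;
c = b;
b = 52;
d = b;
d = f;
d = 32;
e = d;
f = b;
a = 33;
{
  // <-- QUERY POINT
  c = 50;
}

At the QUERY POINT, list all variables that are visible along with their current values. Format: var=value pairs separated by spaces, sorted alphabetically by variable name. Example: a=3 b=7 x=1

Answer: a=33 b=52 c=31 d=32 e=32 f=52

Derivation:
Step 1: declare b=31 at depth 0
Step 2: declare c=(read b)=31 at depth 0
Step 3: declare f=58 at depth 0
Step 4: declare c=(read b)=31 at depth 0
Step 5: declare b=52 at depth 0
Step 6: declare d=(read b)=52 at depth 0
Step 7: declare d=(read f)=58 at depth 0
Step 8: declare d=32 at depth 0
Step 9: declare e=(read d)=32 at depth 0
Step 10: declare f=(read b)=52 at depth 0
Step 11: declare a=33 at depth 0
Step 12: enter scope (depth=1)
Visible at query point: a=33 b=52 c=31 d=32 e=32 f=52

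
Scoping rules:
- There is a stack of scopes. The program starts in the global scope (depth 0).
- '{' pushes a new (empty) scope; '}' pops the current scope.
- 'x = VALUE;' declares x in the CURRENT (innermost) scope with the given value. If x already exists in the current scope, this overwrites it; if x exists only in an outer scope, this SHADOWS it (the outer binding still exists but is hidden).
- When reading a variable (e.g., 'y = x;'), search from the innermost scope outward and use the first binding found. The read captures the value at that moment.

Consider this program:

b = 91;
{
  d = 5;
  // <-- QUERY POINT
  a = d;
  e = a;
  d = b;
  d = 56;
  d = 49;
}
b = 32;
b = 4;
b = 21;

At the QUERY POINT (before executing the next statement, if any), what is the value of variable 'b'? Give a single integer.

Answer: 91

Derivation:
Step 1: declare b=91 at depth 0
Step 2: enter scope (depth=1)
Step 3: declare d=5 at depth 1
Visible at query point: b=91 d=5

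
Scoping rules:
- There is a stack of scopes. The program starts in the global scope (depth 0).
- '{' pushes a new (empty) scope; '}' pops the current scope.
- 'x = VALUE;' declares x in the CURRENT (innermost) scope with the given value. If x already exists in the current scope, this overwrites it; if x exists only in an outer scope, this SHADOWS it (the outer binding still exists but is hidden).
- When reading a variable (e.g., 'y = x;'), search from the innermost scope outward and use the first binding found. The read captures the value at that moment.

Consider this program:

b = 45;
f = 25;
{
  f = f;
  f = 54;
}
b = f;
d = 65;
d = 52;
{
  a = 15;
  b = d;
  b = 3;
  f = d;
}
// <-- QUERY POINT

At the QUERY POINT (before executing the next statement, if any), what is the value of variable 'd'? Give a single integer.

Answer: 52

Derivation:
Step 1: declare b=45 at depth 0
Step 2: declare f=25 at depth 0
Step 3: enter scope (depth=1)
Step 4: declare f=(read f)=25 at depth 1
Step 5: declare f=54 at depth 1
Step 6: exit scope (depth=0)
Step 7: declare b=(read f)=25 at depth 0
Step 8: declare d=65 at depth 0
Step 9: declare d=52 at depth 0
Step 10: enter scope (depth=1)
Step 11: declare a=15 at depth 1
Step 12: declare b=(read d)=52 at depth 1
Step 13: declare b=3 at depth 1
Step 14: declare f=(read d)=52 at depth 1
Step 15: exit scope (depth=0)
Visible at query point: b=25 d=52 f=25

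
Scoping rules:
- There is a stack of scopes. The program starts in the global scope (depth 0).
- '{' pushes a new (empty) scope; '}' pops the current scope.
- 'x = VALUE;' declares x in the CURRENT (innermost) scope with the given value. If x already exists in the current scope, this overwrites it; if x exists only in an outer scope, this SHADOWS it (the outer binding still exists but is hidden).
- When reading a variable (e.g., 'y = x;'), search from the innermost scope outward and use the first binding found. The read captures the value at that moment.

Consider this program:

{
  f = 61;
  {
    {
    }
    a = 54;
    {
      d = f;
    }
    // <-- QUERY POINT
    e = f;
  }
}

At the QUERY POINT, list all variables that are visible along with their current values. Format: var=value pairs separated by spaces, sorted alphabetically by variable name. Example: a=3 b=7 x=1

Step 1: enter scope (depth=1)
Step 2: declare f=61 at depth 1
Step 3: enter scope (depth=2)
Step 4: enter scope (depth=3)
Step 5: exit scope (depth=2)
Step 6: declare a=54 at depth 2
Step 7: enter scope (depth=3)
Step 8: declare d=(read f)=61 at depth 3
Step 9: exit scope (depth=2)
Visible at query point: a=54 f=61

Answer: a=54 f=61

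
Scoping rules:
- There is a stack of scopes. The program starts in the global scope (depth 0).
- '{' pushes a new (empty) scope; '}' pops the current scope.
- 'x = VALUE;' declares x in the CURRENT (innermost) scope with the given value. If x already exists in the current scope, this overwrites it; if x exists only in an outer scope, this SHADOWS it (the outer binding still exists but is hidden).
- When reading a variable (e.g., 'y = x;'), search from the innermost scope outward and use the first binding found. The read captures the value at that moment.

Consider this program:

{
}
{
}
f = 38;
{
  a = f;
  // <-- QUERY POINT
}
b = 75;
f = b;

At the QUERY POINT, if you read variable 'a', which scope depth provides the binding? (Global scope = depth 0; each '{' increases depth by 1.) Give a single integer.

Step 1: enter scope (depth=1)
Step 2: exit scope (depth=0)
Step 3: enter scope (depth=1)
Step 4: exit scope (depth=0)
Step 5: declare f=38 at depth 0
Step 6: enter scope (depth=1)
Step 7: declare a=(read f)=38 at depth 1
Visible at query point: a=38 f=38

Answer: 1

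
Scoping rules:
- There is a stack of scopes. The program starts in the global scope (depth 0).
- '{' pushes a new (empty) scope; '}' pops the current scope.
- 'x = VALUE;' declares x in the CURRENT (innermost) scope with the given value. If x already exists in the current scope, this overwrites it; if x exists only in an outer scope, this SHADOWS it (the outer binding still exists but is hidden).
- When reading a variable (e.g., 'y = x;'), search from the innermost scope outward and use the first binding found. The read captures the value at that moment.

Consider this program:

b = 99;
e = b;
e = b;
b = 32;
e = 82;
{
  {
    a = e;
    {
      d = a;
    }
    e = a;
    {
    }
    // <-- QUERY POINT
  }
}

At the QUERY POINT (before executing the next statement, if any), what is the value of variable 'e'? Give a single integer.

Step 1: declare b=99 at depth 0
Step 2: declare e=(read b)=99 at depth 0
Step 3: declare e=(read b)=99 at depth 0
Step 4: declare b=32 at depth 0
Step 5: declare e=82 at depth 0
Step 6: enter scope (depth=1)
Step 7: enter scope (depth=2)
Step 8: declare a=(read e)=82 at depth 2
Step 9: enter scope (depth=3)
Step 10: declare d=(read a)=82 at depth 3
Step 11: exit scope (depth=2)
Step 12: declare e=(read a)=82 at depth 2
Step 13: enter scope (depth=3)
Step 14: exit scope (depth=2)
Visible at query point: a=82 b=32 e=82

Answer: 82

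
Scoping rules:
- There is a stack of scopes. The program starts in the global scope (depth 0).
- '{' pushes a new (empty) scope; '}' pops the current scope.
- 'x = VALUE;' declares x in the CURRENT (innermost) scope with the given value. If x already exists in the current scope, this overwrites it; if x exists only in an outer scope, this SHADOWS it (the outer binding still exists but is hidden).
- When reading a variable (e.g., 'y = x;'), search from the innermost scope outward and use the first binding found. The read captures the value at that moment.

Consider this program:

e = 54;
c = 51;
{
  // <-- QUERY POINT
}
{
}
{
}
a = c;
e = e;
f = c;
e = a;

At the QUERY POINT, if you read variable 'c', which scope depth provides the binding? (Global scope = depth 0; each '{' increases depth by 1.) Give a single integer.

Answer: 0

Derivation:
Step 1: declare e=54 at depth 0
Step 2: declare c=51 at depth 0
Step 3: enter scope (depth=1)
Visible at query point: c=51 e=54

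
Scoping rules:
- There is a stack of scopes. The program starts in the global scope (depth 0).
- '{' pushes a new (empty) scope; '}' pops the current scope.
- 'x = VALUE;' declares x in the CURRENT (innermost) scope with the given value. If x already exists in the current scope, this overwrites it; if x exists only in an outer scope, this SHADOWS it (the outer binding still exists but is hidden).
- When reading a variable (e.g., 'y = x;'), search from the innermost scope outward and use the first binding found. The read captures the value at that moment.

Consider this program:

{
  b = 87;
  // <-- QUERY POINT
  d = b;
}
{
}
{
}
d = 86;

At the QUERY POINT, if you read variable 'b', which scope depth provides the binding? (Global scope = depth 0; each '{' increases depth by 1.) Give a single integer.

Step 1: enter scope (depth=1)
Step 2: declare b=87 at depth 1
Visible at query point: b=87

Answer: 1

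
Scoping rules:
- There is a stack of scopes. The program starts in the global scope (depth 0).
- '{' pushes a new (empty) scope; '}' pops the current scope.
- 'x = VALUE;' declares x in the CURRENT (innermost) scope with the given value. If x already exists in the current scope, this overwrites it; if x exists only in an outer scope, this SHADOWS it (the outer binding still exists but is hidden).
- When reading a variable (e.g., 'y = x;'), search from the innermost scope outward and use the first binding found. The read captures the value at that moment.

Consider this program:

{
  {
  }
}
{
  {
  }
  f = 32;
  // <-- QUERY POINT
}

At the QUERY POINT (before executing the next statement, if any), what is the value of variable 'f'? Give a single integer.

Answer: 32

Derivation:
Step 1: enter scope (depth=1)
Step 2: enter scope (depth=2)
Step 3: exit scope (depth=1)
Step 4: exit scope (depth=0)
Step 5: enter scope (depth=1)
Step 6: enter scope (depth=2)
Step 7: exit scope (depth=1)
Step 8: declare f=32 at depth 1
Visible at query point: f=32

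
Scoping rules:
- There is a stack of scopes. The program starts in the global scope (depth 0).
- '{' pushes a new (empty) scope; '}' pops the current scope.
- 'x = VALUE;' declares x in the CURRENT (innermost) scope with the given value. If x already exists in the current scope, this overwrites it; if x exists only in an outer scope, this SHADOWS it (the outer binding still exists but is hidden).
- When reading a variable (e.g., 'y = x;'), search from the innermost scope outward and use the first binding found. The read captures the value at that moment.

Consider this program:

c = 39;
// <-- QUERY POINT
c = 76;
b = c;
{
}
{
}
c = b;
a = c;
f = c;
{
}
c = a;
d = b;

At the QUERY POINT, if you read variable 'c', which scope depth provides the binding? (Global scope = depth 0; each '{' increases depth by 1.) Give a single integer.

Step 1: declare c=39 at depth 0
Visible at query point: c=39

Answer: 0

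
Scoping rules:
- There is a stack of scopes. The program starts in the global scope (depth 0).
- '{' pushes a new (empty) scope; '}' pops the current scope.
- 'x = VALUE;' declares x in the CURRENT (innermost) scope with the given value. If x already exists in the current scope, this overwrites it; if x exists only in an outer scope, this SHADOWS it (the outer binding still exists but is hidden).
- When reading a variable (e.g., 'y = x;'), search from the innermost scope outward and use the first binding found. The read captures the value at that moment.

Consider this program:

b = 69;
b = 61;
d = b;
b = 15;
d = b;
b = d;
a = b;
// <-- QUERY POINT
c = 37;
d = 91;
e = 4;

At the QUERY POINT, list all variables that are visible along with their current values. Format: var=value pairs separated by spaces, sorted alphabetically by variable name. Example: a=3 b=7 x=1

Answer: a=15 b=15 d=15

Derivation:
Step 1: declare b=69 at depth 0
Step 2: declare b=61 at depth 0
Step 3: declare d=(read b)=61 at depth 0
Step 4: declare b=15 at depth 0
Step 5: declare d=(read b)=15 at depth 0
Step 6: declare b=(read d)=15 at depth 0
Step 7: declare a=(read b)=15 at depth 0
Visible at query point: a=15 b=15 d=15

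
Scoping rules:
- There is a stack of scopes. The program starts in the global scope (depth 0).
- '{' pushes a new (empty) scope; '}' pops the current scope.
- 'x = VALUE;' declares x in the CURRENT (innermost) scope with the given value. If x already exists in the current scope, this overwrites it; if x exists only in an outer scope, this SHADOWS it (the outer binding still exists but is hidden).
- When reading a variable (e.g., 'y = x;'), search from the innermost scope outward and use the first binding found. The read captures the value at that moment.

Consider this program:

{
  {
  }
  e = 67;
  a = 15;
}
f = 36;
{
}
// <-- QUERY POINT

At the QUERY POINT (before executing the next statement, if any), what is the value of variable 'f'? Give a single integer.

Answer: 36

Derivation:
Step 1: enter scope (depth=1)
Step 2: enter scope (depth=2)
Step 3: exit scope (depth=1)
Step 4: declare e=67 at depth 1
Step 5: declare a=15 at depth 1
Step 6: exit scope (depth=0)
Step 7: declare f=36 at depth 0
Step 8: enter scope (depth=1)
Step 9: exit scope (depth=0)
Visible at query point: f=36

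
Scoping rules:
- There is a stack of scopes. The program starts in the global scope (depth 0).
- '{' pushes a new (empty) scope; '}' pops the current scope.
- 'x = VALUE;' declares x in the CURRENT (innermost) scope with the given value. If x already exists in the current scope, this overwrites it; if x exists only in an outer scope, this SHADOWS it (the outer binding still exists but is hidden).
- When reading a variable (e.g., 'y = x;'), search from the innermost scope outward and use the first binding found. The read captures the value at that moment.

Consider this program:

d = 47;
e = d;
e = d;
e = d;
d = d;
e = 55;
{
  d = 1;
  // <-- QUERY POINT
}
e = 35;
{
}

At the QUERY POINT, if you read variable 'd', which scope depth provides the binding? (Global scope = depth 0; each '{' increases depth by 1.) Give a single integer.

Answer: 1

Derivation:
Step 1: declare d=47 at depth 0
Step 2: declare e=(read d)=47 at depth 0
Step 3: declare e=(read d)=47 at depth 0
Step 4: declare e=(read d)=47 at depth 0
Step 5: declare d=(read d)=47 at depth 0
Step 6: declare e=55 at depth 0
Step 7: enter scope (depth=1)
Step 8: declare d=1 at depth 1
Visible at query point: d=1 e=55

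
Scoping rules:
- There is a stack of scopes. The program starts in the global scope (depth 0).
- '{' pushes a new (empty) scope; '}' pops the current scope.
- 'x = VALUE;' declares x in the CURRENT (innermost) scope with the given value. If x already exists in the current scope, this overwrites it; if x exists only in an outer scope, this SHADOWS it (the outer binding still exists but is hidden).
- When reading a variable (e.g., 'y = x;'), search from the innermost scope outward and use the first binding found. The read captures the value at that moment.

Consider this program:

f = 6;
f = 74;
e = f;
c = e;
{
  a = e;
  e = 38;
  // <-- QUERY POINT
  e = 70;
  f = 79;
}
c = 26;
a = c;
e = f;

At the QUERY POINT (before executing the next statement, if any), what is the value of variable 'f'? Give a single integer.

Answer: 74

Derivation:
Step 1: declare f=6 at depth 0
Step 2: declare f=74 at depth 0
Step 3: declare e=(read f)=74 at depth 0
Step 4: declare c=(read e)=74 at depth 0
Step 5: enter scope (depth=1)
Step 6: declare a=(read e)=74 at depth 1
Step 7: declare e=38 at depth 1
Visible at query point: a=74 c=74 e=38 f=74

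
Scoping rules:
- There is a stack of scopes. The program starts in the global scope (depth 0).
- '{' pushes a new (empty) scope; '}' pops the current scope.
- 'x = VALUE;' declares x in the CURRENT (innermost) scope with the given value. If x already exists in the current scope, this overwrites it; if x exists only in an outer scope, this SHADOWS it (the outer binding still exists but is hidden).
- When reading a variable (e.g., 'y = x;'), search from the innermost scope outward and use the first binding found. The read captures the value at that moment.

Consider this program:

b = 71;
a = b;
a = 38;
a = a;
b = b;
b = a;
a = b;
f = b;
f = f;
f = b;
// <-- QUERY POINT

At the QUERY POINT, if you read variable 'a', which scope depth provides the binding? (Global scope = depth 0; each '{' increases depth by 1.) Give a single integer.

Answer: 0

Derivation:
Step 1: declare b=71 at depth 0
Step 2: declare a=(read b)=71 at depth 0
Step 3: declare a=38 at depth 0
Step 4: declare a=(read a)=38 at depth 0
Step 5: declare b=(read b)=71 at depth 0
Step 6: declare b=(read a)=38 at depth 0
Step 7: declare a=(read b)=38 at depth 0
Step 8: declare f=(read b)=38 at depth 0
Step 9: declare f=(read f)=38 at depth 0
Step 10: declare f=(read b)=38 at depth 0
Visible at query point: a=38 b=38 f=38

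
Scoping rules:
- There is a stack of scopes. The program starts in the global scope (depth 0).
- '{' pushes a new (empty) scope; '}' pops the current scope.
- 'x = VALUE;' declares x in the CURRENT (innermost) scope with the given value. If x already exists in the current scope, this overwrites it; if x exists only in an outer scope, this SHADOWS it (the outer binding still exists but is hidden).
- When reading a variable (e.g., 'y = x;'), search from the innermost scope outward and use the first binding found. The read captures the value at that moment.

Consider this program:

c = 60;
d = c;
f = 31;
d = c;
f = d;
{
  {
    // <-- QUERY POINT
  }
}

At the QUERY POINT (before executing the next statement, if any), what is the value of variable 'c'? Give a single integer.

Answer: 60

Derivation:
Step 1: declare c=60 at depth 0
Step 2: declare d=(read c)=60 at depth 0
Step 3: declare f=31 at depth 0
Step 4: declare d=(read c)=60 at depth 0
Step 5: declare f=(read d)=60 at depth 0
Step 6: enter scope (depth=1)
Step 7: enter scope (depth=2)
Visible at query point: c=60 d=60 f=60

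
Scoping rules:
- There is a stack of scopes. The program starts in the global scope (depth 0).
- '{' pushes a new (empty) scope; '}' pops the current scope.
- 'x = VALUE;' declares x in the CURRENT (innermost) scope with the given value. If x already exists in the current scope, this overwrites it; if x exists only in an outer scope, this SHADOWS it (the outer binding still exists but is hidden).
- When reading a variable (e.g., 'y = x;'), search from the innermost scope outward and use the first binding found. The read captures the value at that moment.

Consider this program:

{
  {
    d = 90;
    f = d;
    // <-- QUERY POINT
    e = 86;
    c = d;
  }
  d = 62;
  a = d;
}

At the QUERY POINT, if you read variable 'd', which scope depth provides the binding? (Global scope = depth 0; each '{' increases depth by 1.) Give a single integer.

Answer: 2

Derivation:
Step 1: enter scope (depth=1)
Step 2: enter scope (depth=2)
Step 3: declare d=90 at depth 2
Step 4: declare f=(read d)=90 at depth 2
Visible at query point: d=90 f=90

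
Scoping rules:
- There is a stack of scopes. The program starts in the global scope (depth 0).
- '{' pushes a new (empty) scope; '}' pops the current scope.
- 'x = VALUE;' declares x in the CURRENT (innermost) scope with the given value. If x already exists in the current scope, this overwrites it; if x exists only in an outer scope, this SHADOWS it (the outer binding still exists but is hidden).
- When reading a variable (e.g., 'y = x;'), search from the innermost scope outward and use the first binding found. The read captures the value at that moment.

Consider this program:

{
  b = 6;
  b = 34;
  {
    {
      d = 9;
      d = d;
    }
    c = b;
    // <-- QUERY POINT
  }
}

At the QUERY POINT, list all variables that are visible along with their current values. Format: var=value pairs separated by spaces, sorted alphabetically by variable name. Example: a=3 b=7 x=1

Answer: b=34 c=34

Derivation:
Step 1: enter scope (depth=1)
Step 2: declare b=6 at depth 1
Step 3: declare b=34 at depth 1
Step 4: enter scope (depth=2)
Step 5: enter scope (depth=3)
Step 6: declare d=9 at depth 3
Step 7: declare d=(read d)=9 at depth 3
Step 8: exit scope (depth=2)
Step 9: declare c=(read b)=34 at depth 2
Visible at query point: b=34 c=34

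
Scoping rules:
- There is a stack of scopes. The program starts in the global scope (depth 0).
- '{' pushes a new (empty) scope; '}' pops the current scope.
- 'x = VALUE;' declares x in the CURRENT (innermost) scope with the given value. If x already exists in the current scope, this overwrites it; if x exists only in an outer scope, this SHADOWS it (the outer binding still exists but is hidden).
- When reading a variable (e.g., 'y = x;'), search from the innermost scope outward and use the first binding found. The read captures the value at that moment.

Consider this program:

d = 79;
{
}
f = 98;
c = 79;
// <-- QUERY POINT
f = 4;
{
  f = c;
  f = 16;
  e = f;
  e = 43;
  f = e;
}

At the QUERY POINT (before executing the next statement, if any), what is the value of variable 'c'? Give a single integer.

Answer: 79

Derivation:
Step 1: declare d=79 at depth 0
Step 2: enter scope (depth=1)
Step 3: exit scope (depth=0)
Step 4: declare f=98 at depth 0
Step 5: declare c=79 at depth 0
Visible at query point: c=79 d=79 f=98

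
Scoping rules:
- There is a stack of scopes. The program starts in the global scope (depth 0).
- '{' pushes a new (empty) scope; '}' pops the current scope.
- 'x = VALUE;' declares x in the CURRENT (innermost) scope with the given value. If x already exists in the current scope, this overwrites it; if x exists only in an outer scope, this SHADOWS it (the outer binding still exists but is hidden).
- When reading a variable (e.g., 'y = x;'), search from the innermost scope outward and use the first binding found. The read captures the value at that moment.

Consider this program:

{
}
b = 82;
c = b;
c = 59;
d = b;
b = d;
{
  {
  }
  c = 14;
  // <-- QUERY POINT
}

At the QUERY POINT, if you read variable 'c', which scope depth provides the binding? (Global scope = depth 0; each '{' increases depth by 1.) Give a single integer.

Step 1: enter scope (depth=1)
Step 2: exit scope (depth=0)
Step 3: declare b=82 at depth 0
Step 4: declare c=(read b)=82 at depth 0
Step 5: declare c=59 at depth 0
Step 6: declare d=(read b)=82 at depth 0
Step 7: declare b=(read d)=82 at depth 0
Step 8: enter scope (depth=1)
Step 9: enter scope (depth=2)
Step 10: exit scope (depth=1)
Step 11: declare c=14 at depth 1
Visible at query point: b=82 c=14 d=82

Answer: 1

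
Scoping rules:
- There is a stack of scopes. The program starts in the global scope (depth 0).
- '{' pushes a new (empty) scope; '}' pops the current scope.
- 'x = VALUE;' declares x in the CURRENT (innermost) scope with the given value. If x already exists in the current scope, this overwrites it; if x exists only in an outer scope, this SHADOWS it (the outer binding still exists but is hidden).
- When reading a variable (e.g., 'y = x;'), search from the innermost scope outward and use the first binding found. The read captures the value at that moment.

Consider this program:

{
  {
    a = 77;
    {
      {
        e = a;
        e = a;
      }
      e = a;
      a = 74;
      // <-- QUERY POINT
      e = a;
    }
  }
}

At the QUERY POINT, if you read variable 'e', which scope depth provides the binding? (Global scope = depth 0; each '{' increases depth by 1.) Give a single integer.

Answer: 3

Derivation:
Step 1: enter scope (depth=1)
Step 2: enter scope (depth=2)
Step 3: declare a=77 at depth 2
Step 4: enter scope (depth=3)
Step 5: enter scope (depth=4)
Step 6: declare e=(read a)=77 at depth 4
Step 7: declare e=(read a)=77 at depth 4
Step 8: exit scope (depth=3)
Step 9: declare e=(read a)=77 at depth 3
Step 10: declare a=74 at depth 3
Visible at query point: a=74 e=77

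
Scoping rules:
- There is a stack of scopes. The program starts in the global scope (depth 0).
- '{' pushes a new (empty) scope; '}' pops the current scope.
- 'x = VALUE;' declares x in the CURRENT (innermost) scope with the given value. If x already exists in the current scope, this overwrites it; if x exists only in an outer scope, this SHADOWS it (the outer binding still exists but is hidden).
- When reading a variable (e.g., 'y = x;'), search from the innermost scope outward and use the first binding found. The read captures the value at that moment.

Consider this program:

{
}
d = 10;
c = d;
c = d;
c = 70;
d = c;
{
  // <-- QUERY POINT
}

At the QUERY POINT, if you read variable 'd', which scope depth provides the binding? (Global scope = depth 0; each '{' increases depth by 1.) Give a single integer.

Answer: 0

Derivation:
Step 1: enter scope (depth=1)
Step 2: exit scope (depth=0)
Step 3: declare d=10 at depth 0
Step 4: declare c=(read d)=10 at depth 0
Step 5: declare c=(read d)=10 at depth 0
Step 6: declare c=70 at depth 0
Step 7: declare d=(read c)=70 at depth 0
Step 8: enter scope (depth=1)
Visible at query point: c=70 d=70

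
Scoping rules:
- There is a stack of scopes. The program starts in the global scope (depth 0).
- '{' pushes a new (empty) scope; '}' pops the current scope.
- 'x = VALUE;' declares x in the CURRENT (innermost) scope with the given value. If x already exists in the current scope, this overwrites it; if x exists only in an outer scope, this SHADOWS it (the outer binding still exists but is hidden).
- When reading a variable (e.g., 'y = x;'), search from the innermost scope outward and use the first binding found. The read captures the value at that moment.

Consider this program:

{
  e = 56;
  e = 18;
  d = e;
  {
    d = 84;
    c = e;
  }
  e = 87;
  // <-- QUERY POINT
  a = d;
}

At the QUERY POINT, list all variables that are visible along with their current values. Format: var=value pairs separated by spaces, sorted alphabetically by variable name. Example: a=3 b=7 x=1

Step 1: enter scope (depth=1)
Step 2: declare e=56 at depth 1
Step 3: declare e=18 at depth 1
Step 4: declare d=(read e)=18 at depth 1
Step 5: enter scope (depth=2)
Step 6: declare d=84 at depth 2
Step 7: declare c=(read e)=18 at depth 2
Step 8: exit scope (depth=1)
Step 9: declare e=87 at depth 1
Visible at query point: d=18 e=87

Answer: d=18 e=87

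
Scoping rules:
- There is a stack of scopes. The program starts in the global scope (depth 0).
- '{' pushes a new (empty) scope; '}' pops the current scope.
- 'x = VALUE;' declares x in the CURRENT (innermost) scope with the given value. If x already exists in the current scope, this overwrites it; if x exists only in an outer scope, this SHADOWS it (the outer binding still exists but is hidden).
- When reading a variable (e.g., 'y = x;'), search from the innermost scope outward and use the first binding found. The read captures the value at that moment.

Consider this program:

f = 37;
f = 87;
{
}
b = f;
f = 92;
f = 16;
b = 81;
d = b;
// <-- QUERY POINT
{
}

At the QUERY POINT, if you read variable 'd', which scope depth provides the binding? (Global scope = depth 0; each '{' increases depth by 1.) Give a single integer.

Answer: 0

Derivation:
Step 1: declare f=37 at depth 0
Step 2: declare f=87 at depth 0
Step 3: enter scope (depth=1)
Step 4: exit scope (depth=0)
Step 5: declare b=(read f)=87 at depth 0
Step 6: declare f=92 at depth 0
Step 7: declare f=16 at depth 0
Step 8: declare b=81 at depth 0
Step 9: declare d=(read b)=81 at depth 0
Visible at query point: b=81 d=81 f=16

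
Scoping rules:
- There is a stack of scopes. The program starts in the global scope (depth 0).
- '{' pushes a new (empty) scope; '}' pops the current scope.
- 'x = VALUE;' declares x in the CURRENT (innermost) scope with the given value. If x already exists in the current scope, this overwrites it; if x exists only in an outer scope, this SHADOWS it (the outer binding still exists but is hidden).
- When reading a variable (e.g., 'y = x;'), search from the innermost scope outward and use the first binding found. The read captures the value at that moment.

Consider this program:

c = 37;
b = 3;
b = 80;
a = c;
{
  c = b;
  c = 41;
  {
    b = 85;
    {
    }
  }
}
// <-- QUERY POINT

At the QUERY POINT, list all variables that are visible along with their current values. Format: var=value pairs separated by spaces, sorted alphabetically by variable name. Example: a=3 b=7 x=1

Step 1: declare c=37 at depth 0
Step 2: declare b=3 at depth 0
Step 3: declare b=80 at depth 0
Step 4: declare a=(read c)=37 at depth 0
Step 5: enter scope (depth=1)
Step 6: declare c=(read b)=80 at depth 1
Step 7: declare c=41 at depth 1
Step 8: enter scope (depth=2)
Step 9: declare b=85 at depth 2
Step 10: enter scope (depth=3)
Step 11: exit scope (depth=2)
Step 12: exit scope (depth=1)
Step 13: exit scope (depth=0)
Visible at query point: a=37 b=80 c=37

Answer: a=37 b=80 c=37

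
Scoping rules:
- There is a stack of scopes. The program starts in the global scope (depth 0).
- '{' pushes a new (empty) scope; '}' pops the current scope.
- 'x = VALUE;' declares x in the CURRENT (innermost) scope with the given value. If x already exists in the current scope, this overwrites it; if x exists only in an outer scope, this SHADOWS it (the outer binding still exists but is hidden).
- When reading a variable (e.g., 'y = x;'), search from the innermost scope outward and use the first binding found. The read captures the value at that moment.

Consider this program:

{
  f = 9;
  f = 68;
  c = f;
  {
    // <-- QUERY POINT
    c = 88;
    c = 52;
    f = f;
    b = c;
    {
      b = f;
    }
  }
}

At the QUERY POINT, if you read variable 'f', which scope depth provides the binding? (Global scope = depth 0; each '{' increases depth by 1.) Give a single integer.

Step 1: enter scope (depth=1)
Step 2: declare f=9 at depth 1
Step 3: declare f=68 at depth 1
Step 4: declare c=(read f)=68 at depth 1
Step 5: enter scope (depth=2)
Visible at query point: c=68 f=68

Answer: 1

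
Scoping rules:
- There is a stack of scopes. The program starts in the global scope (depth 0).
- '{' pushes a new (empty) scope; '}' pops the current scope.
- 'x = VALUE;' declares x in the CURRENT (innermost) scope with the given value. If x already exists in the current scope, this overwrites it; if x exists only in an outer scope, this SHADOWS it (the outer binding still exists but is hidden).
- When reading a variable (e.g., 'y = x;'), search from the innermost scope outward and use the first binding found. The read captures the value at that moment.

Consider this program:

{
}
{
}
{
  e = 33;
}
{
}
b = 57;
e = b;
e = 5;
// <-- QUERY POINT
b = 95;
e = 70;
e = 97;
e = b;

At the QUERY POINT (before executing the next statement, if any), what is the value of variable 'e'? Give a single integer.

Step 1: enter scope (depth=1)
Step 2: exit scope (depth=0)
Step 3: enter scope (depth=1)
Step 4: exit scope (depth=0)
Step 5: enter scope (depth=1)
Step 6: declare e=33 at depth 1
Step 7: exit scope (depth=0)
Step 8: enter scope (depth=1)
Step 9: exit scope (depth=0)
Step 10: declare b=57 at depth 0
Step 11: declare e=(read b)=57 at depth 0
Step 12: declare e=5 at depth 0
Visible at query point: b=57 e=5

Answer: 5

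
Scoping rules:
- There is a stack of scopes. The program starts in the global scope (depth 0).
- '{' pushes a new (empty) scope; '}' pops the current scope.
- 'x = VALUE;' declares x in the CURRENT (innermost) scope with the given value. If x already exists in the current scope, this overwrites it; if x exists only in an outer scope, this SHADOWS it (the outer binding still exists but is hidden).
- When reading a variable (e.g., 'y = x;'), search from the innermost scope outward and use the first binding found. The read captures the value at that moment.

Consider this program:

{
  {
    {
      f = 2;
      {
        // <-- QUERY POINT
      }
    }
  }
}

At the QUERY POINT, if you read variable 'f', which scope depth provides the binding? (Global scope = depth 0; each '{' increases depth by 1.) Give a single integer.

Answer: 3

Derivation:
Step 1: enter scope (depth=1)
Step 2: enter scope (depth=2)
Step 3: enter scope (depth=3)
Step 4: declare f=2 at depth 3
Step 5: enter scope (depth=4)
Visible at query point: f=2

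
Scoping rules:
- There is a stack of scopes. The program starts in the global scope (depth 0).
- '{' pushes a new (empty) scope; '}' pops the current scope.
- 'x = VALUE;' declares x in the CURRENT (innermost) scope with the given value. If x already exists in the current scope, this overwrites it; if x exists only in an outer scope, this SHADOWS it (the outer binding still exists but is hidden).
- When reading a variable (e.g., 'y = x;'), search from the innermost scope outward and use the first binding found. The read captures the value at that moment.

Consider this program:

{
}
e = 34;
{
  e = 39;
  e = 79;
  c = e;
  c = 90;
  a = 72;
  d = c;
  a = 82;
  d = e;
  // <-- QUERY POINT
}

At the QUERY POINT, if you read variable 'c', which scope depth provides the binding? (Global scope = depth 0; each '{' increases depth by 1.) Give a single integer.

Step 1: enter scope (depth=1)
Step 2: exit scope (depth=0)
Step 3: declare e=34 at depth 0
Step 4: enter scope (depth=1)
Step 5: declare e=39 at depth 1
Step 6: declare e=79 at depth 1
Step 7: declare c=(read e)=79 at depth 1
Step 8: declare c=90 at depth 1
Step 9: declare a=72 at depth 1
Step 10: declare d=(read c)=90 at depth 1
Step 11: declare a=82 at depth 1
Step 12: declare d=(read e)=79 at depth 1
Visible at query point: a=82 c=90 d=79 e=79

Answer: 1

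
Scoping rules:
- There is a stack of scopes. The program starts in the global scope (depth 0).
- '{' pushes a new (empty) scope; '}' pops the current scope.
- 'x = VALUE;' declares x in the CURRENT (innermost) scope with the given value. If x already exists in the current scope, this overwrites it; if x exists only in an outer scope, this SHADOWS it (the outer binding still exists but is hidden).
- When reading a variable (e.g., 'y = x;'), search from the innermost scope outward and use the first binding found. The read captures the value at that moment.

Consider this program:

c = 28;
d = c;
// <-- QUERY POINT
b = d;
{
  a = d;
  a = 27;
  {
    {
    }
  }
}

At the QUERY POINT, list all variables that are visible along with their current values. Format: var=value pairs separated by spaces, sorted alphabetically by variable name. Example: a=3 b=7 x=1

Answer: c=28 d=28

Derivation:
Step 1: declare c=28 at depth 0
Step 2: declare d=(read c)=28 at depth 0
Visible at query point: c=28 d=28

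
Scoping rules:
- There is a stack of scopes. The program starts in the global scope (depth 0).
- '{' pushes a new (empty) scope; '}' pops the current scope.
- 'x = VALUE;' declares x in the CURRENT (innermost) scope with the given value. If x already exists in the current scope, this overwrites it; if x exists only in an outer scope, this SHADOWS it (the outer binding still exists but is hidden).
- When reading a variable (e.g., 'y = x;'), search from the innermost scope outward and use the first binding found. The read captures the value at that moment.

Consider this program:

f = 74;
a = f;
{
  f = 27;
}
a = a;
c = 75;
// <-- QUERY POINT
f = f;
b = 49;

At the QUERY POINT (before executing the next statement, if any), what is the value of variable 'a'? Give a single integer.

Answer: 74

Derivation:
Step 1: declare f=74 at depth 0
Step 2: declare a=(read f)=74 at depth 0
Step 3: enter scope (depth=1)
Step 4: declare f=27 at depth 1
Step 5: exit scope (depth=0)
Step 6: declare a=(read a)=74 at depth 0
Step 7: declare c=75 at depth 0
Visible at query point: a=74 c=75 f=74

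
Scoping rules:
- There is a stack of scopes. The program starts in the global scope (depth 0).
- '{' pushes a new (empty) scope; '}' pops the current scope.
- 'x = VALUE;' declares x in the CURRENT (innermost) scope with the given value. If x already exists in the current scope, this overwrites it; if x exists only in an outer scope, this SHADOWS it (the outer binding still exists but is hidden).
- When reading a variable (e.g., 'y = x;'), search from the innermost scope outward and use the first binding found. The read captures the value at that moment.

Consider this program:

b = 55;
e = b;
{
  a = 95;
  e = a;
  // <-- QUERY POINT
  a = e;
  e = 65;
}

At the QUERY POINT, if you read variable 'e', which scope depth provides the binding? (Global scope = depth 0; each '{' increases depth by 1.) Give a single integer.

Step 1: declare b=55 at depth 0
Step 2: declare e=(read b)=55 at depth 0
Step 3: enter scope (depth=1)
Step 4: declare a=95 at depth 1
Step 5: declare e=(read a)=95 at depth 1
Visible at query point: a=95 b=55 e=95

Answer: 1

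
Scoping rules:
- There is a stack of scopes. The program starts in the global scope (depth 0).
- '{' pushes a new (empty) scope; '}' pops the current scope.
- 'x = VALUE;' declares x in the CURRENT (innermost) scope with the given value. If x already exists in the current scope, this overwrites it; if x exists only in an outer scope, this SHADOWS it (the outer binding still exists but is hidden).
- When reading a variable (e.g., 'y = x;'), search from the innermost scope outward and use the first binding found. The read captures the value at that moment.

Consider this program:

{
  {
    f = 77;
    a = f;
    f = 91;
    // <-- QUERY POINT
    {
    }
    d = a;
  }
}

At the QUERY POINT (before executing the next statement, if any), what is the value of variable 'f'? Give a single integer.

Answer: 91

Derivation:
Step 1: enter scope (depth=1)
Step 2: enter scope (depth=2)
Step 3: declare f=77 at depth 2
Step 4: declare a=(read f)=77 at depth 2
Step 5: declare f=91 at depth 2
Visible at query point: a=77 f=91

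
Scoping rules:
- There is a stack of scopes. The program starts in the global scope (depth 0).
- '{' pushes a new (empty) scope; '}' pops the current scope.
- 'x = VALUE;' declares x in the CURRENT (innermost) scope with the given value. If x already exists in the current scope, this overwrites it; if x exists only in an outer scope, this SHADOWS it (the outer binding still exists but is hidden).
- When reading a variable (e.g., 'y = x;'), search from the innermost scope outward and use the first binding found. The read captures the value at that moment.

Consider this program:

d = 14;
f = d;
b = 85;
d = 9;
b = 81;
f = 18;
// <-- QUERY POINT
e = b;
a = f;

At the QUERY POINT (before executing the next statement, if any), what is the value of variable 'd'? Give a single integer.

Answer: 9

Derivation:
Step 1: declare d=14 at depth 0
Step 2: declare f=(read d)=14 at depth 0
Step 3: declare b=85 at depth 0
Step 4: declare d=9 at depth 0
Step 5: declare b=81 at depth 0
Step 6: declare f=18 at depth 0
Visible at query point: b=81 d=9 f=18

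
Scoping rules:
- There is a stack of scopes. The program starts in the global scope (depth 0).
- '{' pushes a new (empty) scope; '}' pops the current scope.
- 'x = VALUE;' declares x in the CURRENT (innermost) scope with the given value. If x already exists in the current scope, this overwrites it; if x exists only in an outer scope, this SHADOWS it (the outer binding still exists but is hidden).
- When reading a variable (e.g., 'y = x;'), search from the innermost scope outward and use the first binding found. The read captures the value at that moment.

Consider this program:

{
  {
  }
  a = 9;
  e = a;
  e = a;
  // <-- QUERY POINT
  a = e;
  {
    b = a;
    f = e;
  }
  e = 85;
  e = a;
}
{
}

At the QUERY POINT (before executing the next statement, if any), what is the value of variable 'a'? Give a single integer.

Answer: 9

Derivation:
Step 1: enter scope (depth=1)
Step 2: enter scope (depth=2)
Step 3: exit scope (depth=1)
Step 4: declare a=9 at depth 1
Step 5: declare e=(read a)=9 at depth 1
Step 6: declare e=(read a)=9 at depth 1
Visible at query point: a=9 e=9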